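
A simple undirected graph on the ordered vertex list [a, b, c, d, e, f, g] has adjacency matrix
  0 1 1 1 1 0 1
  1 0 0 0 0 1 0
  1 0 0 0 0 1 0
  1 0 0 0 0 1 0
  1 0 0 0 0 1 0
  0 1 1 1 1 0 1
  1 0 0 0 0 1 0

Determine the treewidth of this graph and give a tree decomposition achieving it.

Treewidth 2.
Bags: B1 = {a, c, f}  B2 = {a, b, f}  B3 = {a, d, f}  B4 = {a, e, f}  B5 = {a, f, g}
Tree: B1–B2, B2–B3, B3–B4, B4–B5

Each bag holds 3 vertices, so the decomposition has width 2, which upper-bounds the treewidth. The edges f–c–a–b–f form a cycle, so G is not a tree and its treewidth is at least 2. Combining the bounds, tw(G) = 2.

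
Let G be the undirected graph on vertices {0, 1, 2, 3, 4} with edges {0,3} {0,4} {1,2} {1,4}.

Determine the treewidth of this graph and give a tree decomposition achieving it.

Each bag holds 2 vertices, so the decomposition has width 1, which upper-bounds the treewidth. Any graph with an edge has treewidth ≥ 1, and G has the edge 2–1. Hence tw(G) = 1 exactly.

Treewidth 1.
Bags: B1 = {1, 2}  B2 = {1, 4}  B3 = {0, 4}  B4 = {0, 3}
Tree: B1–B2, B2–B3, B3–B4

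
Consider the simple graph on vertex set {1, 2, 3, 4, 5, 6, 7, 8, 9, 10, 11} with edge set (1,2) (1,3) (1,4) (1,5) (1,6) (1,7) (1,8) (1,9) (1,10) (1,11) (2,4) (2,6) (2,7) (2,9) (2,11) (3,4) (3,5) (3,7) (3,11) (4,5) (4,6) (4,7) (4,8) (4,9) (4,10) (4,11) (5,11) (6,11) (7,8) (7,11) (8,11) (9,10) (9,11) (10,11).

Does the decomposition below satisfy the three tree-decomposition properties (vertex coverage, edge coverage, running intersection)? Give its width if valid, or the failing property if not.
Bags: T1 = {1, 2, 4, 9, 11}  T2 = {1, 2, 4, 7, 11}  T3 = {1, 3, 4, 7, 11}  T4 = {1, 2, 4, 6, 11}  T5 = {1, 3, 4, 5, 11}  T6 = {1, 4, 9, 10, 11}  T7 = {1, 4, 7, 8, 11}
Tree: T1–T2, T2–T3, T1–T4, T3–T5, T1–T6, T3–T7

Checking the three conditions: (i) the bags cover all of {1, 2, 3, 4, 5, 6, 7, 8, 9, 10, 11}; (ii) for each edge, some bag contains both endpoints; (iii) the bags containing any fixed vertex form a subtree. All hold, so the decomposition is valid with width 5 − 1 = 4.

Yes; width 4.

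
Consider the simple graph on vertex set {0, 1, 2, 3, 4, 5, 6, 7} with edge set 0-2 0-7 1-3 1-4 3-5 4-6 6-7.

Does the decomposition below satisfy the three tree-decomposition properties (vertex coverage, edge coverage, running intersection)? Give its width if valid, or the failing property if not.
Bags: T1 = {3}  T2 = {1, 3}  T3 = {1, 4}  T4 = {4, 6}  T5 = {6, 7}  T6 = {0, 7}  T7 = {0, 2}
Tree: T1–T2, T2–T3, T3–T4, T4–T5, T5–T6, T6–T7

A tree decomposition must satisfy three properties: every vertex lies in some bag; for every edge, both endpoints lie together in some bag; and for every vertex, the bags containing it form a connected subtree. Here vertex 5 appears in no bag, so the decomposition is invalid.

No — vertex 5 appears in no bag.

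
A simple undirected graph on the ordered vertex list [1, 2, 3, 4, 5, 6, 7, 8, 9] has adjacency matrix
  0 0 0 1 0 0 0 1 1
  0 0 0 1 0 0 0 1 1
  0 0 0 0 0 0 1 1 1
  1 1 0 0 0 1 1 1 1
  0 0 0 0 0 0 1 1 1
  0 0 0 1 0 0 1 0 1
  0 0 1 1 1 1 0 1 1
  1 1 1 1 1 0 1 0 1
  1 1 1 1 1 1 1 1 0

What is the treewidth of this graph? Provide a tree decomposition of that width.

Treewidth 3.
One such decomposition:
Bags: B1 = {5, 7, 8, 9}  B2 = {4, 7, 8, 9}  B3 = {3, 7, 8, 9}  B4 = {2, 4, 8, 9}  B5 = {4, 6, 7, 9}  B6 = {1, 4, 8, 9}
Tree: B1–B2, B1–B3, B2–B4, B2–B5, B2–B6

The largest bag has 4 vertices, giving width 3; this decomposition certifies tw(G) ≤ 3. Conversely, {3, 7, 8, 9} is a clique of size 4, and the vertices of any clique must share a bag in every tree decomposition; so some bag has ≥ 4 vertices and tw(G) ≥ 3. The upper and lower bounds meet at 3, so that is the treewidth.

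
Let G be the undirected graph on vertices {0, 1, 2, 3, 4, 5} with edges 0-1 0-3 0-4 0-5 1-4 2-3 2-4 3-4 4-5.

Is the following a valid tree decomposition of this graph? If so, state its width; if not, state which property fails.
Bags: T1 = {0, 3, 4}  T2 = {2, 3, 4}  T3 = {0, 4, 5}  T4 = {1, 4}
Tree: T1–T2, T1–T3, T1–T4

A tree decomposition must satisfy three properties: every vertex lies in some bag; for every edge, both endpoints lie together in some bag; and for every vertex, the bags containing it form a connected subtree. Here edge (0,1) lies in no bag, so the decomposition is invalid.

No — edge (0,1) lies in no bag.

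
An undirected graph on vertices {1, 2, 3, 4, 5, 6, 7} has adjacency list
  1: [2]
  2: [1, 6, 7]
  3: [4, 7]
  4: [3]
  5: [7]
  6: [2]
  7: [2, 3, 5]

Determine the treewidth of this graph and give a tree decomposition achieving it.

Treewidth 1.
Bags: B1 = {3, 4}  B2 = {3, 7}  B3 = {2, 7}  B4 = {1, 2}  B5 = {5, 7}  B6 = {2, 6}
Tree: B1–B2, B2–B3, B3–B4, B2–B5, B3–B6

Each bag holds 2 vertices, so the decomposition has width 1, which upper-bounds the treewidth. Any graph with an edge has treewidth ≥ 1, and G has the edge 4–3. The upper and lower bounds meet at 1, so that is the treewidth.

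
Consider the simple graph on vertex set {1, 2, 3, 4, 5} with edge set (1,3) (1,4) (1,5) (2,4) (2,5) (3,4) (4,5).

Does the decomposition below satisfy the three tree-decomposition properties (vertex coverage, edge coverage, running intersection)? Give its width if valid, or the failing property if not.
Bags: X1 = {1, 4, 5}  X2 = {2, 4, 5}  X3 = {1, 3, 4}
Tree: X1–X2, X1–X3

Yes; width 2.

Every vertex of G appears in some bag (union = {1, 2, 3, 4, 5}); every edge is covered by a bag; and for each vertex v the set of bags containing v is connected in the bag tree. The decomposition is therefore valid. The largest bag has 3 vertices, so the width is 2.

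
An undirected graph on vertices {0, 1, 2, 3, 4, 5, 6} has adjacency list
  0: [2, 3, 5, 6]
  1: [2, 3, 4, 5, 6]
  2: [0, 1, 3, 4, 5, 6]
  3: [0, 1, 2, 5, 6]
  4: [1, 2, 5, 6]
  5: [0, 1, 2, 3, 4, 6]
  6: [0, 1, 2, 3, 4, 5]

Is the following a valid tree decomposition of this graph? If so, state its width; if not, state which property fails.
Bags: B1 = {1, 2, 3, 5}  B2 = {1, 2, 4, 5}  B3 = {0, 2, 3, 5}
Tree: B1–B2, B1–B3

A tree decomposition must satisfy three properties: every vertex lies in some bag; for every edge, both endpoints lie together in some bag; and for every vertex, the bags containing it form a connected subtree. Here vertex 6 appears in no bag, so the decomposition is invalid.

No — vertex 6 appears in no bag.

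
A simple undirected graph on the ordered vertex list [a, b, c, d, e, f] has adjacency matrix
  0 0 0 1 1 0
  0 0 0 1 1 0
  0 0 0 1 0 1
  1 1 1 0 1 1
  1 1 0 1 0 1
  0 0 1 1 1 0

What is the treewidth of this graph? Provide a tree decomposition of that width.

Treewidth 2.
Bags: B1 = {d, e, f}  B2 = {c, d, f}  B3 = {a, d, e}  B4 = {b, d, e}
Tree: B1–B2, B1–B3, B1–B4

Each bag holds 3 vertices, so the decomposition has width 2, which upper-bounds the treewidth. For the lower bound, the 3 vertices {d, e, f} are pairwise adjacent, and any tree decomposition puts a clique entirely inside one bag — forcing width ≥ 2. Therefore the treewidth is 2.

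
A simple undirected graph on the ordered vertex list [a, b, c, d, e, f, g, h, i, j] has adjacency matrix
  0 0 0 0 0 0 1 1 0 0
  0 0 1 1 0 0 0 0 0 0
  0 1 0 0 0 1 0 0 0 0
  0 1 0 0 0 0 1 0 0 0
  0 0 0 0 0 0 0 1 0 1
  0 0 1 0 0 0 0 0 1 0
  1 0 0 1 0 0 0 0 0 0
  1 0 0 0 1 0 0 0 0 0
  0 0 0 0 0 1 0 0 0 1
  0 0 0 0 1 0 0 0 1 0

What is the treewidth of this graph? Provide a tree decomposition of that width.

Treewidth 2.
One such decomposition:
Bags: B1 = {b, d, g}  B2 = {a, b, g}  B3 = {a, b, h}  B4 = {b, e, h}  B5 = {b, e, j}  B6 = {b, i, j}  B7 = {b, f, i}  B8 = {b, c, f}
Tree: B1–B2, B2–B3, B3–B4, B4–B5, B5–B6, B6–B7, B7–B8

The largest bag has 3 vertices, giving width 2; this decomposition certifies tw(G) ≤ 2. The edges b–d–g–a–h–e–j–i–f–c–b form a cycle, so G is not a tree and its treewidth is at least 2. The upper and lower bounds meet at 2, so that is the treewidth.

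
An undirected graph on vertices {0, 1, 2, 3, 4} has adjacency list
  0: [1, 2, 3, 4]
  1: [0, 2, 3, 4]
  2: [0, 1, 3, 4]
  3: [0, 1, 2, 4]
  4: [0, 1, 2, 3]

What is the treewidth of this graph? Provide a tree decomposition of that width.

Treewidth 4.
Bags: B1 = {0, 1, 2, 3, 4}
Tree: (single bag)

A single bag containing all 5 vertices is trivially a valid decomposition of width 4. For the lower bound, the 5 vertices {0, 1, 2, 3, 4} are pairwise adjacent, and any tree decomposition puts a clique entirely inside one bag — forcing width ≥ 4. Hence tw(G) = 4 exactly.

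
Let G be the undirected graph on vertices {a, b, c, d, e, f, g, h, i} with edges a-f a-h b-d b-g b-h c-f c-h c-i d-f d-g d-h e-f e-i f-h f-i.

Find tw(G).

A width-2 tree decomposition is:
Bags: B1 = {e, f, i}  B2 = {c, f, i}  B3 = {c, f, h}  B4 = {d, f, h}  B5 = {b, d, h}  B6 = {b, d, g}  B7 = {a, f, h}
Tree: B1–B2, B2–B3, B3–B4, B4–B5, B5–B6, B3–B7
Each bag holds 3 vertices, so the decomposition has width 2, which upper-bounds the treewidth. Conversely, {b, d, g} is a clique of size 3, and the vertices of any clique must share a bag in every tree decomposition; so some bag has ≥ 3 vertices and tw(G) ≥ 2. The upper and lower bounds meet at 2, so that is the treewidth.

2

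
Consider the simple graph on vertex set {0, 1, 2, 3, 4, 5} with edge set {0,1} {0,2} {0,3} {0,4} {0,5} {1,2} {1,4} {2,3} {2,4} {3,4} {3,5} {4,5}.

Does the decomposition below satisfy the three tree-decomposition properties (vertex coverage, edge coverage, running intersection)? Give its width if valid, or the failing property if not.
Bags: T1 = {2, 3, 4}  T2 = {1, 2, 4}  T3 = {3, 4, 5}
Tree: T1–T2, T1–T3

No — vertex 0 appears in no bag.

A tree decomposition must satisfy three properties: every vertex lies in some bag; for every edge, both endpoints lie together in some bag; and for every vertex, the bags containing it form a connected subtree. Here vertex 0 appears in no bag, so the decomposition is invalid.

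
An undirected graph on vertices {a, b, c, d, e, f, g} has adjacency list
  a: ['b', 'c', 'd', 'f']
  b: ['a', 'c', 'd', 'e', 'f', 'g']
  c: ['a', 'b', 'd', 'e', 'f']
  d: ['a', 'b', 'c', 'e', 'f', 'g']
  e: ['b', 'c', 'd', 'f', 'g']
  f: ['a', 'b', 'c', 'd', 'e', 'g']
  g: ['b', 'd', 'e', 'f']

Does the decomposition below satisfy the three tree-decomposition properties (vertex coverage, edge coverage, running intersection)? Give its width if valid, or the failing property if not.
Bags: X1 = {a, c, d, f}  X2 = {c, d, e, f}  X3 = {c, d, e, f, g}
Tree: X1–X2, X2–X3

No — vertex b appears in no bag.

A tree decomposition must satisfy three properties: every vertex lies in some bag; for every edge, both endpoints lie together in some bag; and for every vertex, the bags containing it form a connected subtree. Here vertex b appears in no bag, so the decomposition is invalid.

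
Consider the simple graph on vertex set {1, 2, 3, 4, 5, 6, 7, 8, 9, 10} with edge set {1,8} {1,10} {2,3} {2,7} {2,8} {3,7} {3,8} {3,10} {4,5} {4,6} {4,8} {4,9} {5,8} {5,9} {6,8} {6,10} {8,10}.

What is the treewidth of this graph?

2

A width-2 tree decomposition is:
Bags: B1 = {3, 8, 10}  B2 = {2, 3, 8}  B3 = {6, 8, 10}  B4 = {1, 8, 10}  B5 = {4, 6, 8}  B6 = {2, 3, 7}  B7 = {4, 5, 8}  B8 = {4, 5, 9}
Tree: B1–B2, B1–B3, B3–B4, B3–B5, B2–B6, B5–B7, B7–B8
Every bag has size at most 3, so the width is 3 − 1 = 2 and tw(G) ≤ 2. For the lower bound, the 3 vertices {2, 3, 8} are pairwise adjacent, and any tree decomposition puts a clique entirely inside one bag — forcing width ≥ 2. Therefore the treewidth is 2.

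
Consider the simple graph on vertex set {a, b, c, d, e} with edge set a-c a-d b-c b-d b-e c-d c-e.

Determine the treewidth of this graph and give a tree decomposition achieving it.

Treewidth 2.
Bags: B1 = {b, c, e}  B2 = {b, c, d}  B3 = {a, c, d}
Tree: B1–B2, B2–B3

Every bag has size at most 3, so the width is 3 − 1 = 2 and tw(G) ≤ 2. For the lower bound, the 3 vertices {a, c, d} are pairwise adjacent, and any tree decomposition puts a clique entirely inside one bag — forcing width ≥ 2. Combining the bounds, tw(G) = 2.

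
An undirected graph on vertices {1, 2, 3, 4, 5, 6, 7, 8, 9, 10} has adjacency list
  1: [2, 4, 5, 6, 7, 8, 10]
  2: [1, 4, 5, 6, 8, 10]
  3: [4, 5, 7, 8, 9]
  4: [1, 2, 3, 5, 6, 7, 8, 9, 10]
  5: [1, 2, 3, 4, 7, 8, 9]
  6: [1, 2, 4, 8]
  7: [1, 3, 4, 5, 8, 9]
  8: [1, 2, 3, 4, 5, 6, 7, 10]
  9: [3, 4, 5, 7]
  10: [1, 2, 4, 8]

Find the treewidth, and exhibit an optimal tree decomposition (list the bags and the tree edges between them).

The largest bag has 5 vertices, giving width 4; this decomposition certifies tw(G) ≤ 4. On the other hand G contains the 5-clique {1, 2, 4, 8, 10}. A clique must lie in a single bag of any decomposition, so no decomposition can have width below 4. Hence tw(G) = 4 exactly.

Treewidth 4.
One such decomposition:
Bags: B1 = {1, 2, 4, 8, 10}  B2 = {1, 2, 4, 6, 8}  B3 = {1, 2, 4, 5, 8}  B4 = {1, 4, 5, 7, 8}  B5 = {3, 4, 5, 7, 8}  B6 = {3, 4, 5, 7, 9}
Tree: B1–B2, B1–B3, B3–B4, B4–B5, B5–B6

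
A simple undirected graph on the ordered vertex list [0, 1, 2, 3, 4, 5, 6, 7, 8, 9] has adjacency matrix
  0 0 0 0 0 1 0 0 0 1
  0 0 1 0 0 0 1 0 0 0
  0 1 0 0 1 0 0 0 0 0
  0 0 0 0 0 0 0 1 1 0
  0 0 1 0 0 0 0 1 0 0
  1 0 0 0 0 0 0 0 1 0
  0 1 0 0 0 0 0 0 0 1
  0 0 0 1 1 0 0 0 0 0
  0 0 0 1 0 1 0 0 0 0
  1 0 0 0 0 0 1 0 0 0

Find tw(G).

2

A width-2 tree decomposition is:
Bags: B1 = {3, 7, 8}  B2 = {4, 7, 8}  B3 = {2, 4, 8}  B4 = {1, 2, 8}  B5 = {1, 6, 8}  B6 = {6, 8, 9}  B7 = {0, 8, 9}  B8 = {0, 5, 8}
Tree: B1–B2, B2–B3, B3–B4, B4–B5, B5–B6, B6–B7, B7–B8
Each bag holds 3 vertices, so the decomposition has width 2, which upper-bounds the treewidth. For the lower bound, G contains the cycle 8–3–7–4–2–1–6–9–0–5–8, so G is not a forest; only forests have treewidth ≤ 1, hence tw(G) ≥ 2. The upper and lower bounds meet at 2, so that is the treewidth.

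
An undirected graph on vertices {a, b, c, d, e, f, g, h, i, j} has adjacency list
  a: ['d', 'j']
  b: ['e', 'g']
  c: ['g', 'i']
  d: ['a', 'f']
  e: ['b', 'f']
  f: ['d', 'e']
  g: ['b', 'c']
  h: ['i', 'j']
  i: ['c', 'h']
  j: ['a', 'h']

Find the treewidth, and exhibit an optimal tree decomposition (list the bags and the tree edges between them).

Treewidth 2.
Bags: B1 = {b, c, g}  B2 = {b, c, e}  B3 = {c, e, f}  B4 = {c, d, f}  B5 = {a, c, d}  B6 = {a, c, j}  B7 = {c, h, j}  B8 = {c, h, i}
Tree: B1–B2, B2–B3, B3–B4, B4–B5, B5–B6, B6–B7, B7–B8

Every bag has size at most 3, so the width is 3 − 1 = 2 and tw(G) ≤ 2. For the lower bound, G contains the cycle c–g–b–e–f–d–a–j–h–i–c, so G is not a forest; only forests have treewidth ≤ 1, hence tw(G) ≥ 2. Combining the bounds, tw(G) = 2.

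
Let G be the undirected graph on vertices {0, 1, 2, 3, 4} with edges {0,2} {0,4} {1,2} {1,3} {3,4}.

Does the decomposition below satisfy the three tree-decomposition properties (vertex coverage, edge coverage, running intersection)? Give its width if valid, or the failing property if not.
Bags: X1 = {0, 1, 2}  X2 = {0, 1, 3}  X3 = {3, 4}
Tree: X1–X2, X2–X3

A tree decomposition must satisfy three properties: every vertex lies in some bag; for every edge, both endpoints lie together in some bag; and for every vertex, the bags containing it form a connected subtree. Here edge (0,4) lies in no bag, so the decomposition is invalid.

No — edge (0,4) lies in no bag.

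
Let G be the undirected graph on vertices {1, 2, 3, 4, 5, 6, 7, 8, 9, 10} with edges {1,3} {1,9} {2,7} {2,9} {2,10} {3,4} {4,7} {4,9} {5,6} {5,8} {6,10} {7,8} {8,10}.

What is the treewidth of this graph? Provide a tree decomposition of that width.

Treewidth 2.
One such decomposition:
Bags: B1 = {5, 6, 10}  B2 = {5, 8, 10}  B3 = {2, 8, 10}  B4 = {2, 7, 8}  B5 = {2, 7, 9}  B6 = {4, 7, 9}  B7 = {1, 4, 9}  B8 = {1, 3, 4}
Tree: B1–B2, B2–B3, B3–B4, B4–B5, B5–B6, B6–B7, B7–B8

The largest bag has 3 vertices, giving width 2; this decomposition certifies tw(G) ≤ 2. For the lower bound, G contains the cycle 6–5–8–10–6, so G is not a forest; only forests have treewidth ≤ 1, hence tw(G) ≥ 2. Therefore the treewidth is 2.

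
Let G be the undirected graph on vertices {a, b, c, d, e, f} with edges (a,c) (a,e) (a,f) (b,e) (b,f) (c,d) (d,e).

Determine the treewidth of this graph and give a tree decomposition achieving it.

Treewidth 2.
Bags: B1 = {a, c, d}  B2 = {a, d, e}  B3 = {a, e, f}  B4 = {b, e, f}
Tree: B1–B2, B2–B3, B3–B4

Each bag holds 3 vertices, so the decomposition has width 2, which upper-bounds the treewidth. Since c–d–e–a–c is a cycle in G, G is not acyclic. Forests are exactly the graphs of treewidth ≤ 1, so tw(G) ≥ 2. Hence tw(G) = 2 exactly.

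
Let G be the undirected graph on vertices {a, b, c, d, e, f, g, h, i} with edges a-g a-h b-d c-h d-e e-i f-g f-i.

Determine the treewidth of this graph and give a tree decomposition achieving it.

Every bag has size at most 2, so the width is 2 − 1 = 1 and tw(G) ≤ 1. Any graph with an edge has treewidth ≥ 1, and G has the edge c–h. The upper and lower bounds meet at 1, so that is the treewidth.

Treewidth 1.
One such decomposition:
Bags: B1 = {c, h}  B2 = {a, h}  B3 = {a, g}  B4 = {f, g}  B5 = {f, i}  B6 = {e, i}  B7 = {d, e}  B8 = {b, d}
Tree: B1–B2, B2–B3, B3–B4, B4–B5, B5–B6, B6–B7, B7–B8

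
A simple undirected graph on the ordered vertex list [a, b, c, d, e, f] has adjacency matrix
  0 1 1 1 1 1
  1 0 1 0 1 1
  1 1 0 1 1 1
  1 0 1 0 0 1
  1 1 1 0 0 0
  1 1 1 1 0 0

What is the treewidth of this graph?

A width-3 tree decomposition is:
Bags: B1 = {a, b, c, f}  B2 = {a, c, d, f}  B3 = {a, b, c, e}
Tree: B1–B2, B1–B3
The largest bag has 4 vertices, giving width 3; this decomposition certifies tw(G) ≤ 3. On the other hand G contains the 4-clique {a, b, c, e}. A clique must lie in a single bag of any decomposition, so no decomposition can have width below 3. The upper and lower bounds meet at 3, so that is the treewidth.

3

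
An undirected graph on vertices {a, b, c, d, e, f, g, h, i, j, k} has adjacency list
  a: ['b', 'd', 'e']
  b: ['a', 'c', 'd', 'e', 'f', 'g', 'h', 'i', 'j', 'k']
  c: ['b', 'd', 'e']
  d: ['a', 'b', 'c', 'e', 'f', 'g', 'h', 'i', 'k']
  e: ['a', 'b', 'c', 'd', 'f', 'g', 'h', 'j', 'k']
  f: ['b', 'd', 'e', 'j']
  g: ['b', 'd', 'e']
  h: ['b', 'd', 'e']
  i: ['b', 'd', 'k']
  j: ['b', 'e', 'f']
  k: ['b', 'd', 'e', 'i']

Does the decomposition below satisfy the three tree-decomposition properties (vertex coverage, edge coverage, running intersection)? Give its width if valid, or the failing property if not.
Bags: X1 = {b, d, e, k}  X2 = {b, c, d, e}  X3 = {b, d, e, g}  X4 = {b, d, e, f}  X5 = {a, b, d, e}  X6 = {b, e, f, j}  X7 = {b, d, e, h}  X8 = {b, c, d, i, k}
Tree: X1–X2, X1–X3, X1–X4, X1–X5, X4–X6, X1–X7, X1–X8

A tree decomposition must satisfy three properties: every vertex lies in some bag; for every edge, both endpoints lie together in some bag; and for every vertex, the bags containing it form a connected subtree. Here bags containing vertex c are not connected in the tree, so the decomposition is invalid.

No — bags containing vertex c are not connected in the tree.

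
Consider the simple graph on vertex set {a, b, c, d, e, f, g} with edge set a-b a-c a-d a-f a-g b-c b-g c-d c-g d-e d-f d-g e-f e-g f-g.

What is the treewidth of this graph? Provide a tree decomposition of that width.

Treewidth 3.
One optimal decomposition is:
Bags: B1 = {a, b, c, g}  B2 = {a, c, d, g}  B3 = {a, d, f, g}  B4 = {d, e, f, g}
Tree: B1–B2, B2–B3, B3–B4

Each bag holds 4 vertices, so the decomposition has width 3, which upper-bounds the treewidth. For the lower bound, the 4 vertices {d, e, f, g} are pairwise adjacent, and any tree decomposition puts a clique entirely inside one bag — forcing width ≥ 3. Combining the bounds, tw(G) = 3.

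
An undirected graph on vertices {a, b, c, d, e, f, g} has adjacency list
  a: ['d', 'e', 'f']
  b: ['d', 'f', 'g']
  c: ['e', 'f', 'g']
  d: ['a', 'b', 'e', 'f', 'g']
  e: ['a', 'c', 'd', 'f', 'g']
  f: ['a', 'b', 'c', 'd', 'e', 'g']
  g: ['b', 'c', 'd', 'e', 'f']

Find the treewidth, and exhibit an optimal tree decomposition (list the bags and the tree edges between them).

Each bag holds 4 vertices, so the decomposition has width 3, which upper-bounds the treewidth. On the other hand G contains the 4-clique {d, e, f, g}. A clique must lie in a single bag of any decomposition, so no decomposition can have width below 3. Hence tw(G) = 3 exactly.

Treewidth 3.
One optimal decomposition is:
Bags: B1 = {d, e, f, g}  B2 = {b, d, f, g}  B3 = {a, d, e, f}  B4 = {c, e, f, g}
Tree: B1–B2, B1–B3, B1–B4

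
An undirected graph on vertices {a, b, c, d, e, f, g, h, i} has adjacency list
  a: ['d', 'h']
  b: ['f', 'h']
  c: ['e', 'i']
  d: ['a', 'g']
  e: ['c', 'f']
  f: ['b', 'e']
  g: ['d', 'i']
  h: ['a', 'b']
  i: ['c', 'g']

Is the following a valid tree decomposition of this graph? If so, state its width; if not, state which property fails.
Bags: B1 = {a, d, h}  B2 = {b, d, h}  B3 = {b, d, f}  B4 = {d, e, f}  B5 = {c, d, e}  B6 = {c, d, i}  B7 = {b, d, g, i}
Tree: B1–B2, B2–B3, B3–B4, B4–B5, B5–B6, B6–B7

No — bags containing vertex b are not connected in the tree.

A tree decomposition must satisfy three properties: every vertex lies in some bag; for every edge, both endpoints lie together in some bag; and for every vertex, the bags containing it form a connected subtree. Here bags containing vertex b are not connected in the tree, so the decomposition is invalid.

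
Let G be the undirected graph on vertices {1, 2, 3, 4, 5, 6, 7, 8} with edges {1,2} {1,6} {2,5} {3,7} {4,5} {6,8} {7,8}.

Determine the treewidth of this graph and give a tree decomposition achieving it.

Every bag has size at most 2, so the width is 2 − 1 = 1 and tw(G) ≤ 1. G has an edge, so its treewidth is at least 1. Therefore the treewidth is 1.

Treewidth 1.
One optimal decomposition is:
Bags: B1 = {3, 7}  B2 = {7, 8}  B3 = {6, 8}  B4 = {1, 6}  B5 = {1, 2}  B6 = {2, 5}  B7 = {4, 5}
Tree: B1–B2, B2–B3, B3–B4, B4–B5, B5–B6, B6–B7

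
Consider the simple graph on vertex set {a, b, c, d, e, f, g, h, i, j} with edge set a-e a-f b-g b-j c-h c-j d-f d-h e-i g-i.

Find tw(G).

2

A width-2 tree decomposition is:
Bags: B1 = {d, f, h}  B2 = {c, f, h}  B3 = {c, f, j}  B4 = {b, f, j}  B5 = {b, f, g}  B6 = {f, g, i}  B7 = {e, f, i}  B8 = {a, e, f}
Tree: B1–B2, B2–B3, B3–B4, B4–B5, B5–B6, B6–B7, B7–B8
Each bag holds 3 vertices, so the decomposition has width 2, which upper-bounds the treewidth. For the lower bound, G contains the cycle f–d–h–c–j–b–g–i–e–a–f, so G is not a forest; only forests have treewidth ≤ 1, hence tw(G) ≥ 2. Hence tw(G) = 2 exactly.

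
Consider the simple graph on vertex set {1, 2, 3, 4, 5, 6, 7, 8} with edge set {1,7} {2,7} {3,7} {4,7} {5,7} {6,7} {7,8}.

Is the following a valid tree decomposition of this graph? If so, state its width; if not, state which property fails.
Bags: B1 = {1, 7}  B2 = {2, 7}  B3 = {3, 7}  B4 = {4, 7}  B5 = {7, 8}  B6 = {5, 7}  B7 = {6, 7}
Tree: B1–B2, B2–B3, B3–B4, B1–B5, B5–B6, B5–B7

Yes; width 1.

Checking the three conditions: (i) the bags cover all of {1, 2, 3, 4, 5, 6, 7, 8}; (ii) for each edge, some bag contains both endpoints; (iii) the bags containing any fixed vertex form a subtree. All hold, so the decomposition is valid with width 2 − 1 = 1.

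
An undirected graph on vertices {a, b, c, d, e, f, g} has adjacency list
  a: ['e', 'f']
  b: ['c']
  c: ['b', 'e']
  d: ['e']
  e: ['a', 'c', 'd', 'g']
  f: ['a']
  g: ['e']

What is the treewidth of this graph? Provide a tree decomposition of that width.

Treewidth 1.
Bags: B1 = {a, e}  B2 = {c, e}  B3 = {b, c}  B4 = {d, e}  B5 = {e, g}  B6 = {a, f}
Tree: B1–B2, B2–B3, B1–B4, B1–B5, B1–B6

The largest bag has 2 vertices, giving width 1; this decomposition certifies tw(G) ≤ 1. Any graph with an edge has treewidth ≥ 1, and G has the edge e–a. Combining the bounds, tw(G) = 1.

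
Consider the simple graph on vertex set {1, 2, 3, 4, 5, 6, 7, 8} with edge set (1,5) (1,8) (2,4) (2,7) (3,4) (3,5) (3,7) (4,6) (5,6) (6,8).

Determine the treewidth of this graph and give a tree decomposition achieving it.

Treewidth 2.
Bags: B1 = {2, 3, 7}  B2 = {2, 3, 4}  B3 = {3, 4, 5}  B4 = {4, 5, 6}  B5 = {1, 5, 6}  B6 = {1, 6, 8}
Tree: B1–B2, B2–B3, B3–B4, B4–B5, B5–B6

Every bag has size at most 3, so the width is 3 − 1 = 2 and tw(G) ≤ 2. The edges 7–2–4–3–7 form a cycle, so G is not a tree and its treewidth is at least 2. Hence tw(G) = 2 exactly.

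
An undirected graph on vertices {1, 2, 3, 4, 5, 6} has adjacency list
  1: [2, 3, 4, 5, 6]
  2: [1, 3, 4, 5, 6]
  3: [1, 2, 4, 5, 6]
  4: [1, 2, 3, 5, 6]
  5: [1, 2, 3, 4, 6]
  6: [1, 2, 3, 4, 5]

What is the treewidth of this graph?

A width-5 tree decomposition is:
Bags: B1 = {1, 2, 3, 4, 5, 6}
Tree: (single bag)
With just one bag of size 6, the width is 6 − 1 = 5, so tw(G) ≤ 5. On the other hand G contains the 6-clique {1, 2, 3, 4, 5, 6}. A clique must lie in a single bag of any decomposition, so no decomposition can have width below 5. Therefore the treewidth is 5.

5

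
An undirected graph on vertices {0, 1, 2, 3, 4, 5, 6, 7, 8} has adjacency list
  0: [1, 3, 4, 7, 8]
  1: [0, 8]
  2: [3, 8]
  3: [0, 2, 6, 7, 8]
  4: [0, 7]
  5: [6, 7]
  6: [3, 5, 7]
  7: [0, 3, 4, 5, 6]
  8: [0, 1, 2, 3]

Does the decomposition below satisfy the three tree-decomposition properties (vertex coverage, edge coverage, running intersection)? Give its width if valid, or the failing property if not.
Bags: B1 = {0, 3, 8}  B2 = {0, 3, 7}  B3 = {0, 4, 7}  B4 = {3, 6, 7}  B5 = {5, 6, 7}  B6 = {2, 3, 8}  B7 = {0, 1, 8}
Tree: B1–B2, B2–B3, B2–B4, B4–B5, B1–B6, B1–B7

Yes; width 2.

Checking the three conditions: (i) the bags cover all of {0, 1, 2, 3, 4, 5, 6, 7, 8}; (ii) for each edge, some bag contains both endpoints; (iii) the bags containing any fixed vertex form a subtree. All hold, so the decomposition is valid with width 3 − 1 = 2.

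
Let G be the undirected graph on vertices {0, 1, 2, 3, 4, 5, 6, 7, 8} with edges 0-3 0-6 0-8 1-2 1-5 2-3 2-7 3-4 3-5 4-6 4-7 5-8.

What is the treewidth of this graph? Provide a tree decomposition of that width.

Treewidth 3.
One such decomposition:
Bags: B1 = {0, 1, 5, 8}  B2 = {0, 1, 3, 5}  B3 = {0, 1, 2, 3}  B4 = {0, 2, 3, 6}  B5 = {2, 3, 4, 6}  B6 = {2, 4, 6, 7}
Tree: B1–B2, B2–B3, B3–B4, B4–B5, B5–B6

The largest bag has 4 vertices, giving width 3; this decomposition certifies tw(G) ≤ 3. For the lower bound: the 4 vertex sets {1,5,8}, {0}, {3}, {2,4,6,7} are disjoint, each induces a connected subgraph, and every pair is joined by at least one edge of G. Contracting each set to a single vertex therefore yields K_{4} as a minor, and since treewidth is minor-monotone, tw(G) ≥ tw(K_{4}) = 3. Hence tw(G) = 3 exactly.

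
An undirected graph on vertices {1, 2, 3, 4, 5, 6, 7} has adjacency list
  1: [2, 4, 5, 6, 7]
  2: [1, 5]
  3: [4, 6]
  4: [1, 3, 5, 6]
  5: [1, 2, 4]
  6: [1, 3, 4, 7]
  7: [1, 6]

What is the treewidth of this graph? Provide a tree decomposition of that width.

Every bag has size at most 3, so the width is 3 − 1 = 2 and tw(G) ≤ 2. Conversely, {1, 2, 5} is a clique of size 3, and the vertices of any clique must share a bag in every tree decomposition; so some bag has ≥ 3 vertices and tw(G) ≥ 2. Hence tw(G) = 2 exactly.

Treewidth 2.
One optimal decomposition is:
Bags: B1 = {1, 4, 6}  B2 = {1, 6, 7}  B3 = {1, 4, 5}  B4 = {1, 2, 5}  B5 = {3, 4, 6}
Tree: B1–B2, B1–B3, B3–B4, B1–B5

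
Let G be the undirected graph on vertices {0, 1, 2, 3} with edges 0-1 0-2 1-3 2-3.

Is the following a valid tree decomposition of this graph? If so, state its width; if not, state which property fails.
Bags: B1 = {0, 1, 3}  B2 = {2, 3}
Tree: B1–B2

No — edge (0,2) lies in no bag.

A tree decomposition must satisfy three properties: every vertex lies in some bag; for every edge, both endpoints lie together in some bag; and for every vertex, the bags containing it form a connected subtree. Here edge (0,2) lies in no bag, so the decomposition is invalid.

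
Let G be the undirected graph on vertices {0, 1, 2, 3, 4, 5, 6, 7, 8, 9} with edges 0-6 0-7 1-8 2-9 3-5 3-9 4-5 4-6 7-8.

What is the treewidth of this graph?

1

A width-1 tree decomposition is:
Bags: B1 = {1, 8}  B2 = {7, 8}  B3 = {0, 7}  B4 = {0, 6}  B5 = {4, 6}  B6 = {4, 5}  B7 = {3, 5}  B8 = {3, 9}  B9 = {2, 9}
Tree: B1–B2, B2–B3, B3–B4, B4–B5, B5–B6, B6–B7, B7–B8, B8–B9
The largest bag has 2 vertices, giving width 1; this decomposition certifies tw(G) ≤ 1. Any graph with an edge has treewidth ≥ 1, and G has the edge 1–8. The upper and lower bounds meet at 1, so that is the treewidth.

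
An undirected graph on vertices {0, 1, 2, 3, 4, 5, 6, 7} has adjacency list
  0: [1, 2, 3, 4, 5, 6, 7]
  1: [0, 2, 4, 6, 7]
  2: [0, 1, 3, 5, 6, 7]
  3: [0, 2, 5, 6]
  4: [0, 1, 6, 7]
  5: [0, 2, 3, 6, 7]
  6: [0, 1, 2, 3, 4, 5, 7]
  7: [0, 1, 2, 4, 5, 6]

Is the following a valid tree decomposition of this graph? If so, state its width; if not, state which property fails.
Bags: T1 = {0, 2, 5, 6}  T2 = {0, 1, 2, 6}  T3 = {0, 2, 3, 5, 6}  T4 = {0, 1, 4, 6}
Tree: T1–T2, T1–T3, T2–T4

No — vertex 7 appears in no bag.

A tree decomposition must satisfy three properties: every vertex lies in some bag; for every edge, both endpoints lie together in some bag; and for every vertex, the bags containing it form a connected subtree. Here vertex 7 appears in no bag, so the decomposition is invalid.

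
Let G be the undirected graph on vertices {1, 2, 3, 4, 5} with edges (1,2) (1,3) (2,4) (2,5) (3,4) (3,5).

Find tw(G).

2

A width-2 tree decomposition is:
Bags: B1 = {1, 2, 3}  B2 = {2, 3, 4}  B3 = {2, 3, 5}
Tree: B1–B2, B2–B3
Each bag holds 3 vertices, so the decomposition has width 2, which upper-bounds the treewidth. The edges 3–1–2–4–3 form a cycle, so G is not a tree and its treewidth is at least 2. Therefore the treewidth is 2.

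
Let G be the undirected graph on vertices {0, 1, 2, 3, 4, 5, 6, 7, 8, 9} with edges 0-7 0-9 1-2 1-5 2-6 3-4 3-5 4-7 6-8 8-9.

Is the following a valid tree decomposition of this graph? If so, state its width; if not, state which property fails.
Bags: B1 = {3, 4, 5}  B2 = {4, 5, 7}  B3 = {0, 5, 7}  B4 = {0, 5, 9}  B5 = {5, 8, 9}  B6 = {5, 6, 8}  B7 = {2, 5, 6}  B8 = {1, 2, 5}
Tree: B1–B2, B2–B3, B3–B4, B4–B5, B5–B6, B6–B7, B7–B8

Yes; width 2.

Checking the three conditions: (i) the bags cover all of {0, 1, 2, 3, 4, 5, 6, 7, 8, 9}; (ii) for each edge, some bag contains both endpoints; (iii) the bags containing any fixed vertex form a subtree. All hold, so the decomposition is valid with width 3 − 1 = 2.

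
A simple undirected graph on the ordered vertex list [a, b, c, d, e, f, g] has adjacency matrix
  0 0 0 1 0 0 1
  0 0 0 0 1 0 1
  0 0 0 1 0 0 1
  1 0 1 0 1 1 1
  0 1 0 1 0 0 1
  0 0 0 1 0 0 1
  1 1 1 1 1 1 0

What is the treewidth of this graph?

2

A width-2 tree decomposition is:
Bags: B1 = {d, e, g}  B2 = {a, d, g}  B3 = {b, e, g}  B4 = {c, d, g}  B5 = {d, f, g}
Tree: B1–B2, B1–B3, B2–B4, B1–B5
Each bag holds 3 vertices, so the decomposition has width 2, which upper-bounds the treewidth. Conversely, {d, e, g} is a clique of size 3, and the vertices of any clique must share a bag in every tree decomposition; so some bag has ≥ 3 vertices and tw(G) ≥ 2. The upper and lower bounds meet at 2, so that is the treewidth.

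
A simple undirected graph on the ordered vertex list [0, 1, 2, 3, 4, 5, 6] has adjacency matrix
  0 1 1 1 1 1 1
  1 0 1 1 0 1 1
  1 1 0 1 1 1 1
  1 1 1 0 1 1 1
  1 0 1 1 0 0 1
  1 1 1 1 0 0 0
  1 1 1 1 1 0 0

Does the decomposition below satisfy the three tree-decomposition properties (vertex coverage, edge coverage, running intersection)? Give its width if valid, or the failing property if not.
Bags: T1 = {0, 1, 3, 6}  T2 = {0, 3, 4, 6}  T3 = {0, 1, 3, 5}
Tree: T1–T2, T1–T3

A tree decomposition must satisfy three properties: every vertex lies in some bag; for every edge, both endpoints lie together in some bag; and for every vertex, the bags containing it form a connected subtree. Here vertex 2 appears in no bag, so the decomposition is invalid.

No — vertex 2 appears in no bag.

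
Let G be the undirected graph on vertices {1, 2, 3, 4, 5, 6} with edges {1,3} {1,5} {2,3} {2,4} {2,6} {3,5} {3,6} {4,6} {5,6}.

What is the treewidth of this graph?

2

A width-2 tree decomposition is:
Bags: B1 = {3, 5, 6}  B2 = {2, 3, 6}  B3 = {1, 3, 5}  B4 = {2, 4, 6}
Tree: B1–B2, B1–B3, B2–B4
The largest bag has 3 vertices, giving width 2; this decomposition certifies tw(G) ≤ 2. For the lower bound, the 3 vertices {2, 3, 6} are pairwise adjacent, and any tree decomposition puts a clique entirely inside one bag — forcing width ≥ 2. Hence tw(G) = 2 exactly.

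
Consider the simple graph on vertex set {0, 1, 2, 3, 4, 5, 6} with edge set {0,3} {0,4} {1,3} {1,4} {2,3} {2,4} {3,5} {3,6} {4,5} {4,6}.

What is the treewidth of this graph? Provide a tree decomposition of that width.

Treewidth 2.
One optimal decomposition is:
Bags: B1 = {2, 3, 4}  B2 = {0, 3, 4}  B3 = {3, 4, 6}  B4 = {3, 4, 5}  B5 = {1, 3, 4}
Tree: B1–B2, B2–B3, B3–B4, B4–B5

Every bag has size at most 3, so the width is 3 − 1 = 2 and tw(G) ≤ 2. Since 3–2–4–0–3 is a cycle in G, G is not acyclic. Forests are exactly the graphs of treewidth ≤ 1, so tw(G) ≥ 2. Combining the bounds, tw(G) = 2.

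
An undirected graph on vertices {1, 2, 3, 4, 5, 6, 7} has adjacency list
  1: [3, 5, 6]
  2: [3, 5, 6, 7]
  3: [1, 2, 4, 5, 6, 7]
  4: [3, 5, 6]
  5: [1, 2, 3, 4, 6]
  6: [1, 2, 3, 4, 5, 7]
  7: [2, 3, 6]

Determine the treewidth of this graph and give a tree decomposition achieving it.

Each bag holds 4 vertices, so the decomposition has width 3, which upper-bounds the treewidth. On the other hand G contains the 4-clique {1, 3, 5, 6}. A clique must lie in a single bag of any decomposition, so no decomposition can have width below 3. The upper and lower bounds meet at 3, so that is the treewidth.

Treewidth 3.
One optimal decomposition is:
Bags: B1 = {3, 4, 5, 6}  B2 = {1, 3, 5, 6}  B3 = {2, 3, 5, 6}  B4 = {2, 3, 6, 7}
Tree: B1–B2, B2–B3, B3–B4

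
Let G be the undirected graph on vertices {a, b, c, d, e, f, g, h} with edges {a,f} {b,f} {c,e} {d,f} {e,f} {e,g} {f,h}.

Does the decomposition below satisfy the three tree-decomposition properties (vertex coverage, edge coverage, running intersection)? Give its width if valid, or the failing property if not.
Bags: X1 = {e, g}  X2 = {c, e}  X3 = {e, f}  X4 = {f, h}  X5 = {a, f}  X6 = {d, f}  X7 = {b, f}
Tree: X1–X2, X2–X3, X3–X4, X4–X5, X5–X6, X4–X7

Yes; width 1.

Vertex coverage: the bags together contain {a, b, c, d, e, f, g, h}, the full vertex set. Edge coverage: each edge of G has both endpoints in at least one bag. Running intersection: for every vertex, the bags containing it form a connected subtree. All three properties hold, so this is a valid tree decomposition of width max|bag| − 1 = 1, and hence tw(G) ≤ 1.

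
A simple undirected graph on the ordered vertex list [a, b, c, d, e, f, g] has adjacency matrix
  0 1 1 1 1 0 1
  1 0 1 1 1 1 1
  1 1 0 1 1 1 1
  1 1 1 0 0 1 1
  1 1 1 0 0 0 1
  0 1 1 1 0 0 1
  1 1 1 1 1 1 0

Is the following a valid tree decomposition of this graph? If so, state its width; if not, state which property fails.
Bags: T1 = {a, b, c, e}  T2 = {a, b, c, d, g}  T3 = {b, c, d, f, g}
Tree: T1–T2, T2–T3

No — edge (g,e) lies in no bag.

A tree decomposition must satisfy three properties: every vertex lies in some bag; for every edge, both endpoints lie together in some bag; and for every vertex, the bags containing it form a connected subtree. Here edge (g,e) lies in no bag, so the decomposition is invalid.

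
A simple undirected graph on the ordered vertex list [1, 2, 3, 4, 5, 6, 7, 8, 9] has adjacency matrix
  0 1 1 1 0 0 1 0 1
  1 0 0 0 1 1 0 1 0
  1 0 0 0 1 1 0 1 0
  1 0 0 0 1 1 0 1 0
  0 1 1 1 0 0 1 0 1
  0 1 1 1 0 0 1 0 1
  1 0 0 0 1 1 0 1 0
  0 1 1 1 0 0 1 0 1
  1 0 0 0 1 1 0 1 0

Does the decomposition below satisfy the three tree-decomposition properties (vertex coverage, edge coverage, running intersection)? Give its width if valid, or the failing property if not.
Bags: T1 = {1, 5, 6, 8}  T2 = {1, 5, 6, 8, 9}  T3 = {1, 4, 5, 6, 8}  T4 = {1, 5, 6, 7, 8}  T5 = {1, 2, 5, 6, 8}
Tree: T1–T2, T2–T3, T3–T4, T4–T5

No — vertex 3 appears in no bag.

A tree decomposition must satisfy three properties: every vertex lies in some bag; for every edge, both endpoints lie together in some bag; and for every vertex, the bags containing it form a connected subtree. Here vertex 3 appears in no bag, so the decomposition is invalid.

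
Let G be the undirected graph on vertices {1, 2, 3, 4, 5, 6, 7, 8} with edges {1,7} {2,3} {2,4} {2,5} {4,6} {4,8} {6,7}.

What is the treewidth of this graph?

1

A width-1 tree decomposition is:
Bags: B1 = {2, 3}  B2 = {2, 5}  B3 = {2, 4}  B4 = {4, 6}  B5 = {6, 7}  B6 = {1, 7}  B7 = {4, 8}
Tree: B1–B2, B2–B3, B3–B4, B4–B5, B5–B6, B3–B7
The largest bag has 2 vertices, giving width 1; this decomposition certifies tw(G) ≤ 1. G has an edge, so its treewidth is at least 1. Hence tw(G) = 1 exactly.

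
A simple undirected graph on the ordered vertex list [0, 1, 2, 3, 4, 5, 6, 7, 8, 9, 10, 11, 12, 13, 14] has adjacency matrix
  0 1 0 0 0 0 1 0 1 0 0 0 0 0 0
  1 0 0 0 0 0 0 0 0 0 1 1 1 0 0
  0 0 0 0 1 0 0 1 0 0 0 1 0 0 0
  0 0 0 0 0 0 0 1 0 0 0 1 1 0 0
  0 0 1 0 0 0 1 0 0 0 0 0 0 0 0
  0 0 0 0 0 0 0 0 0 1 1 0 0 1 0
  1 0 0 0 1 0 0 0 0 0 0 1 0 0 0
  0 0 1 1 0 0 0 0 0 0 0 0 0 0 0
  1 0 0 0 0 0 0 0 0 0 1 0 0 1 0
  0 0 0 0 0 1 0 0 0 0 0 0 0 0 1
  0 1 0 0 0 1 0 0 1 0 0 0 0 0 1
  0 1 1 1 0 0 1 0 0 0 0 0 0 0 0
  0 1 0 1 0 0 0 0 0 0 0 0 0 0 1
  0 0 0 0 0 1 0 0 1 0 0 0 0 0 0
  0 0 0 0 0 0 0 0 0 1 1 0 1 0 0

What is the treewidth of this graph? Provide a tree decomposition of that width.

Each bag holds 4 vertices, so the decomposition has width 3, which upper-bounds the treewidth. For the lower bound: the 4 vertex sets {5,9,13}, {8}, {10}, {0,1,12,14} are disjoint, each induces a connected subgraph, and every pair is joined by at least one edge of G. Contracting each set to a single vertex therefore yields K_{4} as a minor, and since treewidth is minor-monotone, tw(G) ≥ tw(K_{4}) = 3. Hence tw(G) = 3 exactly.

Treewidth 3.
One such decomposition:
Bags: B1 = {5, 8, 9, 13}  B2 = {5, 8, 9, 10}  B3 = {8, 9, 10, 14}  B4 = {0, 8, 10, 14}  B5 = {0, 1, 10, 14}  B6 = {0, 1, 12, 14}  B7 = {0, 1, 6, 12}  B8 = {1, 6, 11, 12}  B9 = {3, 6, 11, 12}  B10 = {3, 4, 6, 11}  B11 = {2, 3, 4, 11}  B12 = {2, 3, 4, 7}
Tree: B1–B2, B2–B3, B3–B4, B4–B5, B5–B6, B6–B7, B7–B8, B8–B9, B9–B10, B10–B11, B11–B12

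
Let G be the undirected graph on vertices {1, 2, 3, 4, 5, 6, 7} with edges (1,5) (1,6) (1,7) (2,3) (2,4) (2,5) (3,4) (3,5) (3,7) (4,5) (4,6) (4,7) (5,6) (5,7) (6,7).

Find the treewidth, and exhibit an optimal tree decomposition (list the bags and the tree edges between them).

Every bag has size at most 4, so the width is 4 − 1 = 3 and tw(G) ≤ 3. On the other hand G contains the 4-clique {1, 5, 6, 7}. A clique must lie in a single bag of any decomposition, so no decomposition can have width below 3. Therefore the treewidth is 3.

Treewidth 3.
One such decomposition:
Bags: B1 = {1, 5, 6, 7}  B2 = {4, 5, 6, 7}  B3 = {3, 4, 5, 7}  B4 = {2, 3, 4, 5}
Tree: B1–B2, B2–B3, B3–B4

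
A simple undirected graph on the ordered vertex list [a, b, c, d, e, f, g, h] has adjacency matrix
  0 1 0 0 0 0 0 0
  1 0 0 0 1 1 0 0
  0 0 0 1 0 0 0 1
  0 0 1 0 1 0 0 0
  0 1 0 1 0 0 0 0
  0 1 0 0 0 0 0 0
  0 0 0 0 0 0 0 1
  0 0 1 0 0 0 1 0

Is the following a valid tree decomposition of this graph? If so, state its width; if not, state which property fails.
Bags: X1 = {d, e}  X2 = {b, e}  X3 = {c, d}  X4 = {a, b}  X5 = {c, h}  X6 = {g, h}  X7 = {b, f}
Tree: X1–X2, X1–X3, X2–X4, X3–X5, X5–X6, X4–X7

Every vertex of G appears in some bag (union = {a, b, c, d, e, f, g, h}); every edge is covered by a bag; and for each vertex v the set of bags containing v is connected in the bag tree. The decomposition is therefore valid. The largest bag has 2 vertices, so the width is 1.

Yes; width 1.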